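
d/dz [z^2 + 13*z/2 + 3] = 2*z + 13/2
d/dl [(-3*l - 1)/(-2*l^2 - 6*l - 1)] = (-6*l^2 - 4*l - 3)/(4*l^4 + 24*l^3 + 40*l^2 + 12*l + 1)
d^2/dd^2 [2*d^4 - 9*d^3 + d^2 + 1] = 24*d^2 - 54*d + 2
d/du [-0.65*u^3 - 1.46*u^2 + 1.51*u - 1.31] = -1.95*u^2 - 2.92*u + 1.51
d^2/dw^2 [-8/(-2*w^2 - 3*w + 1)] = 16*(-4*w^2 - 6*w + (4*w + 3)^2 + 2)/(2*w^2 + 3*w - 1)^3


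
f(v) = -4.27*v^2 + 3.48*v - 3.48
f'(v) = 3.48 - 8.54*v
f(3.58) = -45.75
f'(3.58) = -27.09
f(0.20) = -2.95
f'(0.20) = 1.77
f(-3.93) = -83.11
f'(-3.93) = 37.04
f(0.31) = -2.81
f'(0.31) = 0.83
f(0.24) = -2.89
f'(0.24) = 1.43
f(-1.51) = -18.47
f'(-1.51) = 16.38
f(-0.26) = -4.67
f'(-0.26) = 5.70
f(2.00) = -13.60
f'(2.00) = -13.60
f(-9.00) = -380.67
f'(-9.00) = 80.34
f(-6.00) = -178.08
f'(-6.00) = 54.72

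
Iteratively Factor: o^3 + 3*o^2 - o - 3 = (o - 1)*(o^2 + 4*o + 3) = (o - 1)*(o + 1)*(o + 3)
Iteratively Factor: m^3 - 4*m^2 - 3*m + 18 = (m - 3)*(m^2 - m - 6) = (m - 3)^2*(m + 2)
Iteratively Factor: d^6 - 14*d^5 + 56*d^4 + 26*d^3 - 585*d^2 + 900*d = (d - 3)*(d^5 - 11*d^4 + 23*d^3 + 95*d^2 - 300*d) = d*(d - 3)*(d^4 - 11*d^3 + 23*d^2 + 95*d - 300) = d*(d - 3)*(d + 3)*(d^3 - 14*d^2 + 65*d - 100) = d*(d - 5)*(d - 3)*(d + 3)*(d^2 - 9*d + 20) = d*(d - 5)*(d - 4)*(d - 3)*(d + 3)*(d - 5)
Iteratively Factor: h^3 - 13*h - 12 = (h + 3)*(h^2 - 3*h - 4) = (h - 4)*(h + 3)*(h + 1)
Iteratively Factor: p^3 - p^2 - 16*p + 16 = (p - 4)*(p^2 + 3*p - 4) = (p - 4)*(p + 4)*(p - 1)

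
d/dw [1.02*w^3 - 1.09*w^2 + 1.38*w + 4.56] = 3.06*w^2 - 2.18*w + 1.38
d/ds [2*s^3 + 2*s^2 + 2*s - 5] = 6*s^2 + 4*s + 2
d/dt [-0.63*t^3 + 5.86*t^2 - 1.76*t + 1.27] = -1.89*t^2 + 11.72*t - 1.76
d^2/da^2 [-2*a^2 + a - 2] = -4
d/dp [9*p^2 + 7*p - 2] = 18*p + 7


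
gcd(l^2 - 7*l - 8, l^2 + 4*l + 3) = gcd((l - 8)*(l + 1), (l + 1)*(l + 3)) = l + 1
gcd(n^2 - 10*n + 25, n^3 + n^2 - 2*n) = 1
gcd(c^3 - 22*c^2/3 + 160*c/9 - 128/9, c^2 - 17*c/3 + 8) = c - 8/3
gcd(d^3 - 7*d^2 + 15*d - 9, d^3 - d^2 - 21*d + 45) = d^2 - 6*d + 9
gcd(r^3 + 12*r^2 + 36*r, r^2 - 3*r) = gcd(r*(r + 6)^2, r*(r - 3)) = r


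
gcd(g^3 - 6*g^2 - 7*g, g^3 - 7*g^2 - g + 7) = g^2 - 6*g - 7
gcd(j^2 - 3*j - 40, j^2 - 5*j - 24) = j - 8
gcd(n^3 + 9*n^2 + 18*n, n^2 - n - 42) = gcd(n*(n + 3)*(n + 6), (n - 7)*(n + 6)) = n + 6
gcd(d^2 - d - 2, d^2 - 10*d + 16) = d - 2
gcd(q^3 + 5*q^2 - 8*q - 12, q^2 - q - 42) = q + 6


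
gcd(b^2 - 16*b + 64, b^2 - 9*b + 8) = b - 8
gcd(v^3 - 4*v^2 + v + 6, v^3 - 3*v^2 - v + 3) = v^2 - 2*v - 3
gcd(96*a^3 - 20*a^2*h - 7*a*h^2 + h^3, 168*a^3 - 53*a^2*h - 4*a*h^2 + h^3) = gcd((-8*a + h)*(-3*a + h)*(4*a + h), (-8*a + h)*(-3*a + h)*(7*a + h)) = 24*a^2 - 11*a*h + h^2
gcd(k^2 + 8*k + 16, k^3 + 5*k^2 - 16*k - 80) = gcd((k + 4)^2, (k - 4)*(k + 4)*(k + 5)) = k + 4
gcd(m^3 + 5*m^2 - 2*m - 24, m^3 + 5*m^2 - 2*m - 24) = m^3 + 5*m^2 - 2*m - 24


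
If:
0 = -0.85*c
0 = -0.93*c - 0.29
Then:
No Solution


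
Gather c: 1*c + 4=c + 4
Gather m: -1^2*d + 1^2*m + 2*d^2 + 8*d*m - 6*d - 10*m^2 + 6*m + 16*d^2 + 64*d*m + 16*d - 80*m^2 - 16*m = 18*d^2 + 9*d - 90*m^2 + m*(72*d - 9)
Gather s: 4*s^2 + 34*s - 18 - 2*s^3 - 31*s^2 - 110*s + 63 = -2*s^3 - 27*s^2 - 76*s + 45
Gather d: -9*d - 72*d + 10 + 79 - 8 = 81 - 81*d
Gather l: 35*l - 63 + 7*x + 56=35*l + 7*x - 7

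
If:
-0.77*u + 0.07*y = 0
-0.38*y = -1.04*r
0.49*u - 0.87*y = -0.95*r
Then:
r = 0.00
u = 0.00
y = 0.00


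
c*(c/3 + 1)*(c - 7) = c^3/3 - 4*c^2/3 - 7*c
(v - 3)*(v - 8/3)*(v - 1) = v^3 - 20*v^2/3 + 41*v/3 - 8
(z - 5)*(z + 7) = z^2 + 2*z - 35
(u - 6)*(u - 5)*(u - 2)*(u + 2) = u^4 - 11*u^3 + 26*u^2 + 44*u - 120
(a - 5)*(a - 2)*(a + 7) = a^3 - 39*a + 70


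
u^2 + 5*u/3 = u*(u + 5/3)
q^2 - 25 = (q - 5)*(q + 5)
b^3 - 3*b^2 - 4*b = b*(b - 4)*(b + 1)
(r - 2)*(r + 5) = r^2 + 3*r - 10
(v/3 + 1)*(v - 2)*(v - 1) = v^3/3 - 7*v/3 + 2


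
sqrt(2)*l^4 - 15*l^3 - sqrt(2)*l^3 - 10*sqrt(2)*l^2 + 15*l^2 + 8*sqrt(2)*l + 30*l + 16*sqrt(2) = (l - 2)*(l + 1)*(l - 8*sqrt(2))*(sqrt(2)*l + 1)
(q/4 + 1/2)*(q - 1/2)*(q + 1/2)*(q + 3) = q^4/4 + 5*q^3/4 + 23*q^2/16 - 5*q/16 - 3/8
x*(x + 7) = x^2 + 7*x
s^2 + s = s*(s + 1)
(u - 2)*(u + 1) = u^2 - u - 2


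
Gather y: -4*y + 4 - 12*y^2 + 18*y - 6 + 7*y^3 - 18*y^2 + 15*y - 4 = 7*y^3 - 30*y^2 + 29*y - 6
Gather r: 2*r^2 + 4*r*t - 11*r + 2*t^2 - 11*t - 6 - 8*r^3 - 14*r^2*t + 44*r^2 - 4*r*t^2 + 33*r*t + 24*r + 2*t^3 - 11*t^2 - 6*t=-8*r^3 + r^2*(46 - 14*t) + r*(-4*t^2 + 37*t + 13) + 2*t^3 - 9*t^2 - 17*t - 6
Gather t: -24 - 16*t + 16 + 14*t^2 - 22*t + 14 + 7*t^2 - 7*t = 21*t^2 - 45*t + 6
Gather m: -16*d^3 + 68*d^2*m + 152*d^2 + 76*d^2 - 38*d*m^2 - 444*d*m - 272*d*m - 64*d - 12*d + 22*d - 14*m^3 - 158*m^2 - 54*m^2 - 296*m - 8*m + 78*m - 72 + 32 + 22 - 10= -16*d^3 + 228*d^2 - 54*d - 14*m^3 + m^2*(-38*d - 212) + m*(68*d^2 - 716*d - 226) - 28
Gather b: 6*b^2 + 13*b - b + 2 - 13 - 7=6*b^2 + 12*b - 18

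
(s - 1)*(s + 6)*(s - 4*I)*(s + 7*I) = s^4 + 5*s^3 + 3*I*s^3 + 22*s^2 + 15*I*s^2 + 140*s - 18*I*s - 168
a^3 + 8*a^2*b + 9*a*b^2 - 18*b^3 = (a - b)*(a + 3*b)*(a + 6*b)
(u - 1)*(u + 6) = u^2 + 5*u - 6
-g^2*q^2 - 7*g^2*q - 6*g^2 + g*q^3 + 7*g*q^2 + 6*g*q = (-g + q)*(q + 6)*(g*q + g)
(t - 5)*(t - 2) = t^2 - 7*t + 10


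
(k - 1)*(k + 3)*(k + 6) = k^3 + 8*k^2 + 9*k - 18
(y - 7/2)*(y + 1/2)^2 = y^3 - 5*y^2/2 - 13*y/4 - 7/8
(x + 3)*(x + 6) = x^2 + 9*x + 18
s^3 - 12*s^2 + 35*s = s*(s - 7)*(s - 5)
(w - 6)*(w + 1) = w^2 - 5*w - 6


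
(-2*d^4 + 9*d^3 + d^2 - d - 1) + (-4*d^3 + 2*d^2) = -2*d^4 + 5*d^3 + 3*d^2 - d - 1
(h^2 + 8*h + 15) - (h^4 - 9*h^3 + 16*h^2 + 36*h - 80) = -h^4 + 9*h^3 - 15*h^2 - 28*h + 95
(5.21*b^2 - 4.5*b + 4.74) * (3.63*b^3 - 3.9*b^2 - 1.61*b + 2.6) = 18.9123*b^5 - 36.654*b^4 + 26.3681*b^3 + 2.305*b^2 - 19.3314*b + 12.324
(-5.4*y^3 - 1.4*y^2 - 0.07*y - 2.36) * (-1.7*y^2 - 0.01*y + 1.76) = 9.18*y^5 + 2.434*y^4 - 9.371*y^3 + 1.5487*y^2 - 0.0996*y - 4.1536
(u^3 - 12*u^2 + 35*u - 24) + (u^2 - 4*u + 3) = u^3 - 11*u^2 + 31*u - 21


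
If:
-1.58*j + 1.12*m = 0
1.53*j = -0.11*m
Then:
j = 0.00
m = 0.00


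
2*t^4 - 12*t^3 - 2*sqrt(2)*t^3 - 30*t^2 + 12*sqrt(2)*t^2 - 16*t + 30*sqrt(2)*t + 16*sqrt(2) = (t - 8)*(t - sqrt(2))*(sqrt(2)*t + sqrt(2))^2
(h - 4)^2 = h^2 - 8*h + 16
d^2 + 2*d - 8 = (d - 2)*(d + 4)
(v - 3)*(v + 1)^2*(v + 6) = v^4 + 5*v^3 - 11*v^2 - 33*v - 18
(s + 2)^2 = s^2 + 4*s + 4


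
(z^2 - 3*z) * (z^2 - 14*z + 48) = z^4 - 17*z^3 + 90*z^2 - 144*z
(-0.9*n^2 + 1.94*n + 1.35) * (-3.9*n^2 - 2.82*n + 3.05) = 3.51*n^4 - 5.028*n^3 - 13.4808*n^2 + 2.11*n + 4.1175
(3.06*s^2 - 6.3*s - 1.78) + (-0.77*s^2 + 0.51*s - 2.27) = 2.29*s^2 - 5.79*s - 4.05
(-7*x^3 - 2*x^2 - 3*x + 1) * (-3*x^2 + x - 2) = 21*x^5 - x^4 + 21*x^3 - 2*x^2 + 7*x - 2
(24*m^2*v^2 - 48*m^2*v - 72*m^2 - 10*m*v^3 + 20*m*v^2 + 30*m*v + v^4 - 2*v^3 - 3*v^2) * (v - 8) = 24*m^2*v^3 - 240*m^2*v^2 + 312*m^2*v + 576*m^2 - 10*m*v^4 + 100*m*v^3 - 130*m*v^2 - 240*m*v + v^5 - 10*v^4 + 13*v^3 + 24*v^2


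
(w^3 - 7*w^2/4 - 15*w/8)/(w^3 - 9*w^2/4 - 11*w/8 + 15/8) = w*(4*w + 3)/(4*w^2 + w - 3)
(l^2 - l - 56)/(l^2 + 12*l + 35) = (l - 8)/(l + 5)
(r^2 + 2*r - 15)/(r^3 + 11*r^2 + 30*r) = (r - 3)/(r*(r + 6))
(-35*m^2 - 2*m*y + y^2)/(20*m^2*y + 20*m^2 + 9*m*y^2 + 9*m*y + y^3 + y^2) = (-7*m + y)/(4*m*y + 4*m + y^2 + y)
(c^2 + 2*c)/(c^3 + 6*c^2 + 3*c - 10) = c/(c^2 + 4*c - 5)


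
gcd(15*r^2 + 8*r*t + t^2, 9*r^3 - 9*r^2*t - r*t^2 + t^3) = 3*r + t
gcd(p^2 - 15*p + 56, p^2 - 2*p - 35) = p - 7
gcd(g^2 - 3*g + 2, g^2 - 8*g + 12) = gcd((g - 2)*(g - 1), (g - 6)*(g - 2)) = g - 2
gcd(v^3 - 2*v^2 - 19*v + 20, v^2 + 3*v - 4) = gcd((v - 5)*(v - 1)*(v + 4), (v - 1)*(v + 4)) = v^2 + 3*v - 4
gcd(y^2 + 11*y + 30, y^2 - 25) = y + 5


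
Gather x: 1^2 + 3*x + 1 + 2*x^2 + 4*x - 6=2*x^2 + 7*x - 4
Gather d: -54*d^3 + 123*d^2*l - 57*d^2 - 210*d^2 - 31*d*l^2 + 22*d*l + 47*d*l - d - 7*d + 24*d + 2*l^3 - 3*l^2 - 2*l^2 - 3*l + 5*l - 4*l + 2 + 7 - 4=-54*d^3 + d^2*(123*l - 267) + d*(-31*l^2 + 69*l + 16) + 2*l^3 - 5*l^2 - 2*l + 5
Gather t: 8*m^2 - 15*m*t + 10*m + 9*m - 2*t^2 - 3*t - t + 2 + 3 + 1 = 8*m^2 + 19*m - 2*t^2 + t*(-15*m - 4) + 6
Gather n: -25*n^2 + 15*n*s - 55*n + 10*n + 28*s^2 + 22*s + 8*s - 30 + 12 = -25*n^2 + n*(15*s - 45) + 28*s^2 + 30*s - 18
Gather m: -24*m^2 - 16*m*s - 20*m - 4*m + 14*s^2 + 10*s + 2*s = -24*m^2 + m*(-16*s - 24) + 14*s^2 + 12*s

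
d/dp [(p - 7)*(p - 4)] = 2*p - 11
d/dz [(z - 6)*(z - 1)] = 2*z - 7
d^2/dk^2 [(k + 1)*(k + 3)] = 2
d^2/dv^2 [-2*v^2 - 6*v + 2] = -4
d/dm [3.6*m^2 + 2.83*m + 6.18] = 7.2*m + 2.83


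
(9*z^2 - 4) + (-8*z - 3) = 9*z^2 - 8*z - 7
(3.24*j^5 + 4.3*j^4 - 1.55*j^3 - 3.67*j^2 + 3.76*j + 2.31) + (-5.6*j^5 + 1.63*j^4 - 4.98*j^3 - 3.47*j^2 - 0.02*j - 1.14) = -2.36*j^5 + 5.93*j^4 - 6.53*j^3 - 7.14*j^2 + 3.74*j + 1.17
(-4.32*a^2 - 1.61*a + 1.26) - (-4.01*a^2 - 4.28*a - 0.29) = -0.31*a^2 + 2.67*a + 1.55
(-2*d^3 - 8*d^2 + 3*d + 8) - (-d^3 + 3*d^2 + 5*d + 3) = -d^3 - 11*d^2 - 2*d + 5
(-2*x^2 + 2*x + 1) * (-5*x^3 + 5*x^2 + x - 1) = 10*x^5 - 20*x^4 + 3*x^3 + 9*x^2 - x - 1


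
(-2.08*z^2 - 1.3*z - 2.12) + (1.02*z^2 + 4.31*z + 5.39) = -1.06*z^2 + 3.01*z + 3.27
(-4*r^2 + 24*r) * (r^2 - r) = -4*r^4 + 28*r^3 - 24*r^2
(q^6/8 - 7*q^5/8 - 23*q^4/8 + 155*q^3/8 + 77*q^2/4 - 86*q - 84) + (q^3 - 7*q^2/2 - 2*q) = q^6/8 - 7*q^5/8 - 23*q^4/8 + 163*q^3/8 + 63*q^2/4 - 88*q - 84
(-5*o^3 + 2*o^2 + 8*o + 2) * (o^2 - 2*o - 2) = -5*o^5 + 12*o^4 + 14*o^3 - 18*o^2 - 20*o - 4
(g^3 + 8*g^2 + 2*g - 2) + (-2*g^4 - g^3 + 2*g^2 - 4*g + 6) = -2*g^4 + 10*g^2 - 2*g + 4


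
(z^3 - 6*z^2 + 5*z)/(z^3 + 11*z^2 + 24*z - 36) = z*(z - 5)/(z^2 + 12*z + 36)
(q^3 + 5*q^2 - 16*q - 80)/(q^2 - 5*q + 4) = (q^2 + 9*q + 20)/(q - 1)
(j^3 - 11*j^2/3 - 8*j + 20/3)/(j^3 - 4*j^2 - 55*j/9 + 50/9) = 3*(j + 2)/(3*j + 5)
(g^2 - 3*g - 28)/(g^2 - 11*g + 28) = (g + 4)/(g - 4)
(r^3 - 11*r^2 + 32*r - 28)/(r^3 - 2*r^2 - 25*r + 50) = (r^2 - 9*r + 14)/(r^2 - 25)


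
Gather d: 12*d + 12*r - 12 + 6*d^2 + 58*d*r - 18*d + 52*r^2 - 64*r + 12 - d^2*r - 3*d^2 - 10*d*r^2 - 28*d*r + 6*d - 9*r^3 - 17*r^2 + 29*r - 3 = d^2*(3 - r) + d*(-10*r^2 + 30*r) - 9*r^3 + 35*r^2 - 23*r - 3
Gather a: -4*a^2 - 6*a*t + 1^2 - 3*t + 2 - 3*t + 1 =-4*a^2 - 6*a*t - 6*t + 4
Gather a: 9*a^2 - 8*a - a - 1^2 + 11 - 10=9*a^2 - 9*a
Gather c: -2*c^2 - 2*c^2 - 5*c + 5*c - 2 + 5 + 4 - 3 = 4 - 4*c^2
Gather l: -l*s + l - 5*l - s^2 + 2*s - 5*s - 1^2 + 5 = l*(-s - 4) - s^2 - 3*s + 4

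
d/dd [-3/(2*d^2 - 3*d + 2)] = 3*(4*d - 3)/(2*d^2 - 3*d + 2)^2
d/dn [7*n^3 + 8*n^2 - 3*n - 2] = 21*n^2 + 16*n - 3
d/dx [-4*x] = -4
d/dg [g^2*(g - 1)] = g*(3*g - 2)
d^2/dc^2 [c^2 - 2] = 2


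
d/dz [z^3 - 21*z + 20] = 3*z^2 - 21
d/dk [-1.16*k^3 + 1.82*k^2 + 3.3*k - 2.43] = -3.48*k^2 + 3.64*k + 3.3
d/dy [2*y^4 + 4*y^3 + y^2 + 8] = 2*y*(4*y^2 + 6*y + 1)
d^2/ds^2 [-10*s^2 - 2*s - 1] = -20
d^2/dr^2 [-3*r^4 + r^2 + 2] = 2 - 36*r^2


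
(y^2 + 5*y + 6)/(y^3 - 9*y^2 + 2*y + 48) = (y + 3)/(y^2 - 11*y + 24)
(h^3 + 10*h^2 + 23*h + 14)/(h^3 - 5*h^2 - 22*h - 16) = (h + 7)/(h - 8)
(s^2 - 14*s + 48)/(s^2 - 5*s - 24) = (s - 6)/(s + 3)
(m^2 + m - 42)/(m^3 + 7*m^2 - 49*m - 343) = (m - 6)/(m^2 - 49)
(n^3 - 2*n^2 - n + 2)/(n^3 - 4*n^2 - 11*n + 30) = (n^2 - 1)/(n^2 - 2*n - 15)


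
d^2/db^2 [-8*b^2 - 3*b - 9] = -16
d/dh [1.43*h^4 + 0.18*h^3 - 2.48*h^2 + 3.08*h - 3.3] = 5.72*h^3 + 0.54*h^2 - 4.96*h + 3.08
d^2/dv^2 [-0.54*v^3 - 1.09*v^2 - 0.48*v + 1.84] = -3.24*v - 2.18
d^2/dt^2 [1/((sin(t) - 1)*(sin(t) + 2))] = (-13*sin(t) + sin(3*t) + 7*cos(2*t)/2 - 19/2)/((sin(t) - 1)^2*(sin(t) + 2)^3)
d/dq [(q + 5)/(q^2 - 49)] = (q^2 - 2*q*(q + 5) - 49)/(q^2 - 49)^2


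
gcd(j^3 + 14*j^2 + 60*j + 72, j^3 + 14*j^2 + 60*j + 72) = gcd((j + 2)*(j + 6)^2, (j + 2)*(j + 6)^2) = j^3 + 14*j^2 + 60*j + 72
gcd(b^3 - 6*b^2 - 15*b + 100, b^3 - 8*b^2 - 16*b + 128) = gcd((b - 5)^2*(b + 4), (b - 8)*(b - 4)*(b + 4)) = b + 4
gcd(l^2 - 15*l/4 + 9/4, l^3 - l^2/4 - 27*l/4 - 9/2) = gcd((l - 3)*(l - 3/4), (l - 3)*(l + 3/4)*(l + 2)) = l - 3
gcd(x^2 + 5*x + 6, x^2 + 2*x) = x + 2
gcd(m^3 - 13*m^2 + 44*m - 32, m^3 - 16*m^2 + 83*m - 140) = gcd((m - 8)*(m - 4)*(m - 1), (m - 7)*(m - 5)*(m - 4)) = m - 4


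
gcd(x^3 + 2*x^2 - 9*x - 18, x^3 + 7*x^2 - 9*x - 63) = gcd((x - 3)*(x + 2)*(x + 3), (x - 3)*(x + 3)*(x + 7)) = x^2 - 9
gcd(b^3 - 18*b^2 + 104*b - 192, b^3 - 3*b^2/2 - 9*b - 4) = b - 4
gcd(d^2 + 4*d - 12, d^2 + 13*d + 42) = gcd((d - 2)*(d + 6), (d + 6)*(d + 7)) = d + 6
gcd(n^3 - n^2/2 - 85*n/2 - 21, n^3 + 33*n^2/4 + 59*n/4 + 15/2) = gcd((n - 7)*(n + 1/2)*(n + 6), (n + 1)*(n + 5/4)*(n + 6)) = n + 6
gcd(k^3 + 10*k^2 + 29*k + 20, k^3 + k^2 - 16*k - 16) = k^2 + 5*k + 4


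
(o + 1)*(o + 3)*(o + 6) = o^3 + 10*o^2 + 27*o + 18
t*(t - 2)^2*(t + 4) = t^4 - 12*t^2 + 16*t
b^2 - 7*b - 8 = (b - 8)*(b + 1)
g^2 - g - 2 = (g - 2)*(g + 1)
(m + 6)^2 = m^2 + 12*m + 36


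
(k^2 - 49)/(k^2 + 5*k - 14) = (k - 7)/(k - 2)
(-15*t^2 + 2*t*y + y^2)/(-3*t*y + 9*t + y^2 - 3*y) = (5*t + y)/(y - 3)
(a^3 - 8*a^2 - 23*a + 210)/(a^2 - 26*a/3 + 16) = 3*(a^2 - 2*a - 35)/(3*a - 8)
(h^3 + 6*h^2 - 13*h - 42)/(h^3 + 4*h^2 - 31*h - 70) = (h - 3)/(h - 5)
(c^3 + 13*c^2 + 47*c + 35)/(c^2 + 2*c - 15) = (c^2 + 8*c + 7)/(c - 3)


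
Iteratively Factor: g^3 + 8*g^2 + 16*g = (g + 4)*(g^2 + 4*g) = (g + 4)^2*(g)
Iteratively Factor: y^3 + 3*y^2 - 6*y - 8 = (y - 2)*(y^2 + 5*y + 4) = (y - 2)*(y + 4)*(y + 1)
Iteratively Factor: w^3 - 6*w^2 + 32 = (w - 4)*(w^2 - 2*w - 8) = (w - 4)^2*(w + 2)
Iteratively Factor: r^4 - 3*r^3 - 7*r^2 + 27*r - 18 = (r + 3)*(r^3 - 6*r^2 + 11*r - 6) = (r - 2)*(r + 3)*(r^2 - 4*r + 3) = (r - 2)*(r - 1)*(r + 3)*(r - 3)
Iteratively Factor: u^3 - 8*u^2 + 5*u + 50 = (u - 5)*(u^2 - 3*u - 10) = (u - 5)^2*(u + 2)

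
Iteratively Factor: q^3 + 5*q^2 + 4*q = (q + 1)*(q^2 + 4*q) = (q + 1)*(q + 4)*(q)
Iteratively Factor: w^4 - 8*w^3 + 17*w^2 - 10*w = (w - 1)*(w^3 - 7*w^2 + 10*w) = w*(w - 1)*(w^2 - 7*w + 10) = w*(w - 5)*(w - 1)*(w - 2)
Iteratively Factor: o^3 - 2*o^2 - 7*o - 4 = (o + 1)*(o^2 - 3*o - 4) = (o + 1)^2*(o - 4)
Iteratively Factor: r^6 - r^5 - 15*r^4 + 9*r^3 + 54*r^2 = (r - 3)*(r^5 + 2*r^4 - 9*r^3 - 18*r^2) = (r - 3)^2*(r^4 + 5*r^3 + 6*r^2) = r*(r - 3)^2*(r^3 + 5*r^2 + 6*r) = r*(r - 3)^2*(r + 2)*(r^2 + 3*r) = r*(r - 3)^2*(r + 2)*(r + 3)*(r)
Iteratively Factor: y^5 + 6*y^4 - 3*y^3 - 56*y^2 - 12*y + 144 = (y + 3)*(y^4 + 3*y^3 - 12*y^2 - 20*y + 48) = (y - 2)*(y + 3)*(y^3 + 5*y^2 - 2*y - 24) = (y - 2)*(y + 3)*(y + 4)*(y^2 + y - 6) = (y - 2)*(y + 3)^2*(y + 4)*(y - 2)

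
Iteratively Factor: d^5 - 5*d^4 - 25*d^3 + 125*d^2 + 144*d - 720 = (d + 3)*(d^4 - 8*d^3 - d^2 + 128*d - 240) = (d + 3)*(d + 4)*(d^3 - 12*d^2 + 47*d - 60) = (d - 4)*(d + 3)*(d + 4)*(d^2 - 8*d + 15) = (d - 5)*(d - 4)*(d + 3)*(d + 4)*(d - 3)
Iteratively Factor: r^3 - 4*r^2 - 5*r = (r)*(r^2 - 4*r - 5) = r*(r - 5)*(r + 1)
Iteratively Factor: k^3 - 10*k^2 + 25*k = (k - 5)*(k^2 - 5*k) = (k - 5)^2*(k)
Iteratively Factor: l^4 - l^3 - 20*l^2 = (l - 5)*(l^3 + 4*l^2) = l*(l - 5)*(l^2 + 4*l) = l*(l - 5)*(l + 4)*(l)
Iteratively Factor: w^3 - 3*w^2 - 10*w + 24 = (w + 3)*(w^2 - 6*w + 8) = (w - 4)*(w + 3)*(w - 2)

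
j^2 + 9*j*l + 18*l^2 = (j + 3*l)*(j + 6*l)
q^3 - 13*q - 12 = (q - 4)*(q + 1)*(q + 3)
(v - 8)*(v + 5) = v^2 - 3*v - 40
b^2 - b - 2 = (b - 2)*(b + 1)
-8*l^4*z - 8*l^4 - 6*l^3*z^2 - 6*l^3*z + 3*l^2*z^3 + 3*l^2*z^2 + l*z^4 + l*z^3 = (-2*l + z)*(l + z)*(4*l + z)*(l*z + l)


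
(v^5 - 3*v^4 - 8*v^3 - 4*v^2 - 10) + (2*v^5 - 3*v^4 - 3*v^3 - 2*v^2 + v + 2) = 3*v^5 - 6*v^4 - 11*v^3 - 6*v^2 + v - 8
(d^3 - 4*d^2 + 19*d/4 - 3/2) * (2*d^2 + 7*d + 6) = 2*d^5 - d^4 - 25*d^3/2 + 25*d^2/4 + 18*d - 9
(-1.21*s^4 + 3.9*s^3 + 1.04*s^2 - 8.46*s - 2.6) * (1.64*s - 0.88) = -1.9844*s^5 + 7.4608*s^4 - 1.7264*s^3 - 14.7896*s^2 + 3.1808*s + 2.288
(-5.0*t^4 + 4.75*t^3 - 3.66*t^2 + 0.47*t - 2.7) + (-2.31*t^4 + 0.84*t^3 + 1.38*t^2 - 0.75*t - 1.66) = -7.31*t^4 + 5.59*t^3 - 2.28*t^2 - 0.28*t - 4.36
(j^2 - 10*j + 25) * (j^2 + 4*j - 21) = j^4 - 6*j^3 - 36*j^2 + 310*j - 525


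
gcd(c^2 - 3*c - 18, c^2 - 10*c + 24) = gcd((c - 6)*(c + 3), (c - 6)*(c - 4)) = c - 6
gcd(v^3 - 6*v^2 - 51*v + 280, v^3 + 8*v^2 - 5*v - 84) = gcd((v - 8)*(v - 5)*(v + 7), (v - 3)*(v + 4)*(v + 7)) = v + 7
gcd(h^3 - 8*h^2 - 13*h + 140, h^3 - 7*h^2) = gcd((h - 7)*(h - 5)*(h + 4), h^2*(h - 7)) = h - 7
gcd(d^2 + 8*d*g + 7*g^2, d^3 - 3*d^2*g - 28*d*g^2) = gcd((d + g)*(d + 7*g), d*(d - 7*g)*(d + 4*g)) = 1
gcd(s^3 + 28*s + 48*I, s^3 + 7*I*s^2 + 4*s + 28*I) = s + 2*I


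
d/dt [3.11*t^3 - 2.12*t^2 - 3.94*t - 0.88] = 9.33*t^2 - 4.24*t - 3.94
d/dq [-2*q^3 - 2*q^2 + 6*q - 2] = -6*q^2 - 4*q + 6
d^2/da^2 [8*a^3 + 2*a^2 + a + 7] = 48*a + 4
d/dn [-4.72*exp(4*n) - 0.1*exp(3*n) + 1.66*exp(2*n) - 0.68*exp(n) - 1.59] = (-18.88*exp(3*n) - 0.3*exp(2*n) + 3.32*exp(n) - 0.68)*exp(n)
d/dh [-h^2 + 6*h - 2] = 6 - 2*h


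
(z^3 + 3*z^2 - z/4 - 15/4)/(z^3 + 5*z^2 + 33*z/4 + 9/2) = (2*z^2 + 3*z - 5)/(2*z^2 + 7*z + 6)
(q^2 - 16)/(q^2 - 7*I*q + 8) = (q^2 - 16)/(q^2 - 7*I*q + 8)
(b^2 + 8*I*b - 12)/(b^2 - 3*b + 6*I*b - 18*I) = (b + 2*I)/(b - 3)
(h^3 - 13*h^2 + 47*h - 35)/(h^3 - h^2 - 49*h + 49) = (h - 5)/(h + 7)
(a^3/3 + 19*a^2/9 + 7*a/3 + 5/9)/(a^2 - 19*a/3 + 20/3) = (3*a^3 + 19*a^2 + 21*a + 5)/(3*(3*a^2 - 19*a + 20))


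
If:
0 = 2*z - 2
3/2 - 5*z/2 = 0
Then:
No Solution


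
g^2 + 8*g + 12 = (g + 2)*(g + 6)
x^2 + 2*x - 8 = (x - 2)*(x + 4)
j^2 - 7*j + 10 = (j - 5)*(j - 2)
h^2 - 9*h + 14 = (h - 7)*(h - 2)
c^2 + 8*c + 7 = (c + 1)*(c + 7)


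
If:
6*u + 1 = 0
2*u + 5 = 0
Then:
No Solution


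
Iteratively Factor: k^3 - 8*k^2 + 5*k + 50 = (k - 5)*(k^2 - 3*k - 10) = (k - 5)*(k + 2)*(k - 5)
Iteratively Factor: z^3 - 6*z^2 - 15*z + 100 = (z - 5)*(z^2 - z - 20) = (z - 5)^2*(z + 4)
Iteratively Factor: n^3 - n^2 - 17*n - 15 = (n + 1)*(n^2 - 2*n - 15) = (n + 1)*(n + 3)*(n - 5)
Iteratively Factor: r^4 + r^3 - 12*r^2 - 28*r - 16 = (r - 4)*(r^3 + 5*r^2 + 8*r + 4) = (r - 4)*(r + 2)*(r^2 + 3*r + 2) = (r - 4)*(r + 2)^2*(r + 1)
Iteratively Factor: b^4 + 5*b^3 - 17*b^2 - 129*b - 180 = (b + 4)*(b^3 + b^2 - 21*b - 45) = (b + 3)*(b + 4)*(b^2 - 2*b - 15) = (b - 5)*(b + 3)*(b + 4)*(b + 3)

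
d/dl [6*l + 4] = 6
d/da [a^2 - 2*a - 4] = 2*a - 2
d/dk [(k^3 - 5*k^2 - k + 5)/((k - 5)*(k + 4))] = (k^2 + 8*k + 1)/(k^2 + 8*k + 16)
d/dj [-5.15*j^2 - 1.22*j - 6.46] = -10.3*j - 1.22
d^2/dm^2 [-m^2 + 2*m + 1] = -2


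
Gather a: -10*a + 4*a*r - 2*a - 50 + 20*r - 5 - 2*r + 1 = a*(4*r - 12) + 18*r - 54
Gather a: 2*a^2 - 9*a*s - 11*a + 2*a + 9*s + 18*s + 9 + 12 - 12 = 2*a^2 + a*(-9*s - 9) + 27*s + 9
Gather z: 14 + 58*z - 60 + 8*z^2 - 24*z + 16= 8*z^2 + 34*z - 30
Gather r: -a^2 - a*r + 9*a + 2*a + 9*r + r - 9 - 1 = -a^2 + 11*a + r*(10 - a) - 10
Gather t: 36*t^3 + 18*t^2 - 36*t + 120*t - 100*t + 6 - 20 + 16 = 36*t^3 + 18*t^2 - 16*t + 2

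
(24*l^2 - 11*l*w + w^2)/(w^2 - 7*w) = (24*l^2 - 11*l*w + w^2)/(w*(w - 7))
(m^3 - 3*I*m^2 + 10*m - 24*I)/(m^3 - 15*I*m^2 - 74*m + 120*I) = (m^2 + I*m + 6)/(m^2 - 11*I*m - 30)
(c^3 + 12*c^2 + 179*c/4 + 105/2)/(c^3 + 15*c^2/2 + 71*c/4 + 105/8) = 2*(c + 6)/(2*c + 3)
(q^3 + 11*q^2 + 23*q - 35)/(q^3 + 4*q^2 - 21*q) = (q^2 + 4*q - 5)/(q*(q - 3))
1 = 1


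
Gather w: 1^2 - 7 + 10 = 4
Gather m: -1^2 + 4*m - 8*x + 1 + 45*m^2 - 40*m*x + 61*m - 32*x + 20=45*m^2 + m*(65 - 40*x) - 40*x + 20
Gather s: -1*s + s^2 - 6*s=s^2 - 7*s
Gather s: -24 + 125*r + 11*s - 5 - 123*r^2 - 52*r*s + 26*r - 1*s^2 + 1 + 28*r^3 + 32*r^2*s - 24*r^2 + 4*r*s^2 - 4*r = 28*r^3 - 147*r^2 + 147*r + s^2*(4*r - 1) + s*(32*r^2 - 52*r + 11) - 28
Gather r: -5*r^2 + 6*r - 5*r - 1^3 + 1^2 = -5*r^2 + r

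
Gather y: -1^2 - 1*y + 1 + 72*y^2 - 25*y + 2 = 72*y^2 - 26*y + 2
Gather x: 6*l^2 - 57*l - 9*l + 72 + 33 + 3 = 6*l^2 - 66*l + 108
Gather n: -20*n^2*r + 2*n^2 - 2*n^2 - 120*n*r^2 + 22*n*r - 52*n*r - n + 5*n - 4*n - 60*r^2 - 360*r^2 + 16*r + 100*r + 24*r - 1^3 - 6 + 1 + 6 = -20*n^2*r + n*(-120*r^2 - 30*r) - 420*r^2 + 140*r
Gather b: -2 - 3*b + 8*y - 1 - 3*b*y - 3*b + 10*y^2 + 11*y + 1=b*(-3*y - 6) + 10*y^2 + 19*y - 2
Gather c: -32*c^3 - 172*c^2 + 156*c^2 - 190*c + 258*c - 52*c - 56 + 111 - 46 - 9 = -32*c^3 - 16*c^2 + 16*c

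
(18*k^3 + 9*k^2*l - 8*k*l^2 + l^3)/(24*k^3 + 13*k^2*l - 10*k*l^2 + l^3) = (6*k - l)/(8*k - l)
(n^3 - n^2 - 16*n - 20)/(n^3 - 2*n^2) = (n^3 - n^2 - 16*n - 20)/(n^2*(n - 2))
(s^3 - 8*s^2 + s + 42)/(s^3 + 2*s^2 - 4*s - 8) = (s^2 - 10*s + 21)/(s^2 - 4)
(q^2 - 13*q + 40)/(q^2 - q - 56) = (q - 5)/(q + 7)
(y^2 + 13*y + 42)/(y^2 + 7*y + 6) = (y + 7)/(y + 1)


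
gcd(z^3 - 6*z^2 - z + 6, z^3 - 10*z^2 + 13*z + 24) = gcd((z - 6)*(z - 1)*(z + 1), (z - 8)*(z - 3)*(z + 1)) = z + 1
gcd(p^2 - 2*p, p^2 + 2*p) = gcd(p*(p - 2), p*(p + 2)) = p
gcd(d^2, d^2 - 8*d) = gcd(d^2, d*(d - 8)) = d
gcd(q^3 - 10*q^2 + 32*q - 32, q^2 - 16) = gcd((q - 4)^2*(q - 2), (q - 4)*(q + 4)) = q - 4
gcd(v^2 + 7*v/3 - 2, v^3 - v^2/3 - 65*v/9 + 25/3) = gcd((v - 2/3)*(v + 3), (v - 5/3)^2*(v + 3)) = v + 3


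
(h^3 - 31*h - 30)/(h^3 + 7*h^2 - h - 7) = (h^2 - h - 30)/(h^2 + 6*h - 7)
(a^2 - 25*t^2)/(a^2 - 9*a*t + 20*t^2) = (-a - 5*t)/(-a + 4*t)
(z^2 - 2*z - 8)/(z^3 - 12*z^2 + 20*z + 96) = (z - 4)/(z^2 - 14*z + 48)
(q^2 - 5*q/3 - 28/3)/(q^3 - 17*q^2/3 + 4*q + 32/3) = (3*q + 7)/(3*q^2 - 5*q - 8)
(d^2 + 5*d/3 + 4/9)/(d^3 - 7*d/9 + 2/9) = (9*d^2 + 15*d + 4)/(9*d^3 - 7*d + 2)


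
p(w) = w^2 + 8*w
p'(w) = 2*w + 8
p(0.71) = 6.18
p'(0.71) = 9.42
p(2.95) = 32.30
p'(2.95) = 13.90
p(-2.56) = -13.93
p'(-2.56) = 2.88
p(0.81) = 7.14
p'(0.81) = 9.62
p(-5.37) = -14.12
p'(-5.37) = -2.74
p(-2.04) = -12.16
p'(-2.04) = 3.92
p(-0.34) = -2.60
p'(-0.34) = 7.32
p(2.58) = 27.30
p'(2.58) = 13.16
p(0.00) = 0.00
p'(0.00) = 8.00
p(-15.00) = 105.00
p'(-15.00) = -22.00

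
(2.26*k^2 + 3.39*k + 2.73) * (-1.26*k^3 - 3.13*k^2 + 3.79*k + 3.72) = -2.8476*k^5 - 11.3452*k^4 - 5.4851*k^3 + 12.7104*k^2 + 22.9575*k + 10.1556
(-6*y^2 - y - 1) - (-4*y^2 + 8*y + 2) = -2*y^2 - 9*y - 3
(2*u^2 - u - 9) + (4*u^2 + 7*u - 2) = 6*u^2 + 6*u - 11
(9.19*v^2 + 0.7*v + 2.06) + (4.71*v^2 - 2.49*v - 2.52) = 13.9*v^2 - 1.79*v - 0.46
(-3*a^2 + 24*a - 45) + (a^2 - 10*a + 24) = -2*a^2 + 14*a - 21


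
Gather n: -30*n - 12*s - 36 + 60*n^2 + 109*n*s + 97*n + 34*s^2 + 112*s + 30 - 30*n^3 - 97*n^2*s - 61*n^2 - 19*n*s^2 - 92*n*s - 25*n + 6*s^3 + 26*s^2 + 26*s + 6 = -30*n^3 + n^2*(-97*s - 1) + n*(-19*s^2 + 17*s + 42) + 6*s^3 + 60*s^2 + 126*s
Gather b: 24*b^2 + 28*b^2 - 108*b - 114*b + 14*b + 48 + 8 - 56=52*b^2 - 208*b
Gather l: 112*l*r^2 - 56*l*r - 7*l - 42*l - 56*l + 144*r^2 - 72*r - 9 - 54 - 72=l*(112*r^2 - 56*r - 105) + 144*r^2 - 72*r - 135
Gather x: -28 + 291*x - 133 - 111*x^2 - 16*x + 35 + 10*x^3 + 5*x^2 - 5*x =10*x^3 - 106*x^2 + 270*x - 126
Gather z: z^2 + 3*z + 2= z^2 + 3*z + 2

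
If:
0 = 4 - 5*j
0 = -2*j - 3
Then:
No Solution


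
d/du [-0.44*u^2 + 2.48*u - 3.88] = 2.48 - 0.88*u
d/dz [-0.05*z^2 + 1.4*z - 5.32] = 1.4 - 0.1*z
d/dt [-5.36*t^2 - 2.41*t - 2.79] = -10.72*t - 2.41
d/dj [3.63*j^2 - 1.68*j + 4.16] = 7.26*j - 1.68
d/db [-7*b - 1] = -7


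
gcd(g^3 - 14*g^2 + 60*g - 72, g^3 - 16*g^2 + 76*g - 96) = g^2 - 8*g + 12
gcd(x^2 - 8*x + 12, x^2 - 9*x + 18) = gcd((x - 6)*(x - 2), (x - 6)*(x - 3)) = x - 6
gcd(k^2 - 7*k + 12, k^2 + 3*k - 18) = k - 3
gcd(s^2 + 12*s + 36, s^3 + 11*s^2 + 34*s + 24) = s + 6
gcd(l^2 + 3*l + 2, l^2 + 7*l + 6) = l + 1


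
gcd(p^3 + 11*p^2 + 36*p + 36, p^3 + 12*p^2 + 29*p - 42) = p + 6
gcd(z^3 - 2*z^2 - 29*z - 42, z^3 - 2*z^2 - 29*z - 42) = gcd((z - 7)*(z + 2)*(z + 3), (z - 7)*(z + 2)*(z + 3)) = z^3 - 2*z^2 - 29*z - 42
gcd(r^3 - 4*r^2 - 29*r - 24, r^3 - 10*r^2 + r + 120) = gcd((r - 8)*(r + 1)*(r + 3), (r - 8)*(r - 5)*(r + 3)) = r^2 - 5*r - 24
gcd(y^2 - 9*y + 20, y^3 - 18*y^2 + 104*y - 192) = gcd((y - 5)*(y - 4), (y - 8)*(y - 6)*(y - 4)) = y - 4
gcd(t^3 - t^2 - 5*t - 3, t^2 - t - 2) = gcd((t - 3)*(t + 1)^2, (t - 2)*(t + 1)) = t + 1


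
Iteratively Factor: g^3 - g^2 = (g - 1)*(g^2) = g*(g - 1)*(g)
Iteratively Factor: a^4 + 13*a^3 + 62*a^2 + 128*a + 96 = (a + 4)*(a^3 + 9*a^2 + 26*a + 24) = (a + 4)^2*(a^2 + 5*a + 6) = (a + 3)*(a + 4)^2*(a + 2)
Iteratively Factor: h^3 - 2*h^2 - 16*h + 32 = (h - 4)*(h^2 + 2*h - 8) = (h - 4)*(h - 2)*(h + 4)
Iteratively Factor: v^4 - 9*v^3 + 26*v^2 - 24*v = (v - 4)*(v^3 - 5*v^2 + 6*v) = (v - 4)*(v - 2)*(v^2 - 3*v) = v*(v - 4)*(v - 2)*(v - 3)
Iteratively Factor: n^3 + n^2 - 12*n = (n)*(n^2 + n - 12) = n*(n - 3)*(n + 4)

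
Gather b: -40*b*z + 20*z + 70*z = -40*b*z + 90*z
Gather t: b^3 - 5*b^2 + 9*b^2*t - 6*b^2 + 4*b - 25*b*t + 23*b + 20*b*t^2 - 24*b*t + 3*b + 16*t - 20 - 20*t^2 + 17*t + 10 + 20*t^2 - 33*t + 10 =b^3 - 11*b^2 + 20*b*t^2 + 30*b + t*(9*b^2 - 49*b)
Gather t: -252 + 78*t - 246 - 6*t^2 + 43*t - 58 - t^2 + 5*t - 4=-7*t^2 + 126*t - 560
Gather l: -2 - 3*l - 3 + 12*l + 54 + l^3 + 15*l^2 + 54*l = l^3 + 15*l^2 + 63*l + 49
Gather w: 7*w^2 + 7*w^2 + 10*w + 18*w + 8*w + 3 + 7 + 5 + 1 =14*w^2 + 36*w + 16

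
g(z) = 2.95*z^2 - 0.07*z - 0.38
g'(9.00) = 53.03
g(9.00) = 237.94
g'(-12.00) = -70.87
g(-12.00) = 425.26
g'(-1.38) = -8.21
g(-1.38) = 5.33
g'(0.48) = 2.76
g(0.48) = 0.27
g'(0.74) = 4.30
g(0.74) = 1.18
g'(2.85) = 16.74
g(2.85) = 23.38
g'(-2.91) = -17.24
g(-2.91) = 24.80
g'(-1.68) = -9.98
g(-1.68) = 8.06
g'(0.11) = 0.58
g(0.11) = -0.35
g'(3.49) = 20.52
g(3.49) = 35.31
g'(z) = 5.9*z - 0.07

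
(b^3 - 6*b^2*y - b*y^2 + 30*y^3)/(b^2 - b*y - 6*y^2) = b - 5*y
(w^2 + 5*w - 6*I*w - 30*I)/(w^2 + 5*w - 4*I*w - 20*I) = (w - 6*I)/(w - 4*I)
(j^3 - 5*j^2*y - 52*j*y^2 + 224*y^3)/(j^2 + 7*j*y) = j - 12*y + 32*y^2/j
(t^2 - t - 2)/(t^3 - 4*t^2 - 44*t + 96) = (t + 1)/(t^2 - 2*t - 48)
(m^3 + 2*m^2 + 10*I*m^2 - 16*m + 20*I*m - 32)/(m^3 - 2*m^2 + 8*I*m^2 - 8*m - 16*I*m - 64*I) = (m + 2*I)/(m - 4)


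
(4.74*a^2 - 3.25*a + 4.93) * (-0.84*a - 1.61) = -3.9816*a^3 - 4.9014*a^2 + 1.0913*a - 7.9373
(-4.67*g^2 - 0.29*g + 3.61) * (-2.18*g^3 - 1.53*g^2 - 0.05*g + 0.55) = 10.1806*g^5 + 7.7773*g^4 - 7.1926*g^3 - 8.0773*g^2 - 0.34*g + 1.9855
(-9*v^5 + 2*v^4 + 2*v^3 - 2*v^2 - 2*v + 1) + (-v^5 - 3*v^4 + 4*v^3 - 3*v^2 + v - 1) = -10*v^5 - v^4 + 6*v^3 - 5*v^2 - v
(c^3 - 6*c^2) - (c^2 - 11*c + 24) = c^3 - 7*c^2 + 11*c - 24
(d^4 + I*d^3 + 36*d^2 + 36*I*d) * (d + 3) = d^5 + 3*d^4 + I*d^4 + 36*d^3 + 3*I*d^3 + 108*d^2 + 36*I*d^2 + 108*I*d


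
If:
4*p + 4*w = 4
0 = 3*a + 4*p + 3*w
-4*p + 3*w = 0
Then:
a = -8/7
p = 3/7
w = 4/7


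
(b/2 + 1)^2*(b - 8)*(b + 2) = b^4/4 - b^3/2 - 9*b^2 - 22*b - 16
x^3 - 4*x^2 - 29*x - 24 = (x - 8)*(x + 1)*(x + 3)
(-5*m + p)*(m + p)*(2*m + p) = -10*m^3 - 13*m^2*p - 2*m*p^2 + p^3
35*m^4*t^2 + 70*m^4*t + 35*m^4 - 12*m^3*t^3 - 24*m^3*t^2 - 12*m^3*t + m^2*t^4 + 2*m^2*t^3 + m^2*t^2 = (-7*m + t)*(-5*m + t)*(m*t + m)^2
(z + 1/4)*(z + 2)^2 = z^3 + 17*z^2/4 + 5*z + 1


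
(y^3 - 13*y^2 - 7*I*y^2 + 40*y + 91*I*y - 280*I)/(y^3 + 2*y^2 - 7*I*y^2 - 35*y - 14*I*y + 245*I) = (y - 8)/(y + 7)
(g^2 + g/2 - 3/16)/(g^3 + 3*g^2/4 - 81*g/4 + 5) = (g + 3/4)/(g^2 + g - 20)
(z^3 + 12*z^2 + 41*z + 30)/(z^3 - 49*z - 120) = (z^2 + 7*z + 6)/(z^2 - 5*z - 24)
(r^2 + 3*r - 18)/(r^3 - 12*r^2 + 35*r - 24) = (r + 6)/(r^2 - 9*r + 8)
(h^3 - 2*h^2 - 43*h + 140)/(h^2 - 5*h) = h + 3 - 28/h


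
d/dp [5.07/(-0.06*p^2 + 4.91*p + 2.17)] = (0.6084*p - 24.8937)/(-0.06*p^2 + 4.91*p + 2.17)^2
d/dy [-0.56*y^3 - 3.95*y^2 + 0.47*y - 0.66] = -1.68*y^2 - 7.9*y + 0.47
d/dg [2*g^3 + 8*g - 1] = 6*g^2 + 8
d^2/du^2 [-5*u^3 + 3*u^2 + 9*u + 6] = 6 - 30*u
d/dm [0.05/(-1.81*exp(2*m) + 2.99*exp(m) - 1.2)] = (0.181*exp(m) - 0.1495)*exp(m)/(1.81*exp(2*m) - 2.99*exp(m) + 1.2)^2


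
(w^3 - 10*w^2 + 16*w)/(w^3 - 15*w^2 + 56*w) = (w - 2)/(w - 7)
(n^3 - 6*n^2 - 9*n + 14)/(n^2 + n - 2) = n - 7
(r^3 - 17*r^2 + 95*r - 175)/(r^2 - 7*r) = r - 10 + 25/r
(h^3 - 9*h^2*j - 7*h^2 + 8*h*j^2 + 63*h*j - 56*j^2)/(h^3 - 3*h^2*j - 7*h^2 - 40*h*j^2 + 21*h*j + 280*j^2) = (h - j)/(h + 5*j)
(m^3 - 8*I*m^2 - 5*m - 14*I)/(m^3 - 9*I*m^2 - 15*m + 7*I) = (m^2 - I*m + 2)/(m^2 - 2*I*m - 1)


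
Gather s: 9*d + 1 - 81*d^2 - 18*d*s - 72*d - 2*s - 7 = -81*d^2 - 63*d + s*(-18*d - 2) - 6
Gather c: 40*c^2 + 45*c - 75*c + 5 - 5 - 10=40*c^2 - 30*c - 10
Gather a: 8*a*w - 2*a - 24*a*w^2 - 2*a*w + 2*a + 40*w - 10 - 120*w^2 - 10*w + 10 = a*(-24*w^2 + 6*w) - 120*w^2 + 30*w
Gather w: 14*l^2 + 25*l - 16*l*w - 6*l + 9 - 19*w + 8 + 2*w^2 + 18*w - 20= 14*l^2 + 19*l + 2*w^2 + w*(-16*l - 1) - 3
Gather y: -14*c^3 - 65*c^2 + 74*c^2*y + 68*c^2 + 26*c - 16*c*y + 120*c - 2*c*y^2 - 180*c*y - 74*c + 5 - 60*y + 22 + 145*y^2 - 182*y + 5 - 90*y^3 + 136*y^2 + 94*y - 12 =-14*c^3 + 3*c^2 + 72*c - 90*y^3 + y^2*(281 - 2*c) + y*(74*c^2 - 196*c - 148) + 20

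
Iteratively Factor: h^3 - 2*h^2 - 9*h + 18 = (h - 3)*(h^2 + h - 6) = (h - 3)*(h + 3)*(h - 2)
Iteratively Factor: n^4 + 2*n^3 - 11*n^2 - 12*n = (n + 1)*(n^3 + n^2 - 12*n) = (n - 3)*(n + 1)*(n^2 + 4*n) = (n - 3)*(n + 1)*(n + 4)*(n)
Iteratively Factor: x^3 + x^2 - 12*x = (x - 3)*(x^2 + 4*x) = x*(x - 3)*(x + 4)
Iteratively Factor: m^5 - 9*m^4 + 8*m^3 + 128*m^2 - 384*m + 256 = (m - 1)*(m^4 - 8*m^3 + 128*m - 256) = (m - 4)*(m - 1)*(m^3 - 4*m^2 - 16*m + 64) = (m - 4)^2*(m - 1)*(m^2 - 16) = (m - 4)^3*(m - 1)*(m + 4)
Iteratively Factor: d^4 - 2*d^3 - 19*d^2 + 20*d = (d)*(d^3 - 2*d^2 - 19*d + 20) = d*(d - 1)*(d^2 - d - 20) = d*(d - 1)*(d + 4)*(d - 5)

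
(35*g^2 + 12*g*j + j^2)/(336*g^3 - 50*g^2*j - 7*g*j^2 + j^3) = (5*g + j)/(48*g^2 - 14*g*j + j^2)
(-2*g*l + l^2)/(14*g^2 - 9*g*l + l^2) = -l/(7*g - l)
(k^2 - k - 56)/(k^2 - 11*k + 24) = (k + 7)/(k - 3)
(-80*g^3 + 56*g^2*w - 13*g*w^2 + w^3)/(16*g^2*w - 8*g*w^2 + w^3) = (-5*g + w)/w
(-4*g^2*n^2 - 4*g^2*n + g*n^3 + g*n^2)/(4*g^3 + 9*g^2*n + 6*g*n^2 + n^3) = g*n*(-4*g*n - 4*g + n^2 + n)/(4*g^3 + 9*g^2*n + 6*g*n^2 + n^3)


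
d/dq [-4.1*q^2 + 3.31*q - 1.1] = 3.31 - 8.2*q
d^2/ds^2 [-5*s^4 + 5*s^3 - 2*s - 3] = 30*s*(1 - 2*s)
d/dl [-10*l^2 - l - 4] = -20*l - 1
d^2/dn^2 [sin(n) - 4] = -sin(n)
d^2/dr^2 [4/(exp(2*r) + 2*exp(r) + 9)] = 8*(4*(exp(r) + 1)^2*exp(r) - (2*exp(r) + 1)*(exp(2*r) + 2*exp(r) + 9))*exp(r)/(exp(2*r) + 2*exp(r) + 9)^3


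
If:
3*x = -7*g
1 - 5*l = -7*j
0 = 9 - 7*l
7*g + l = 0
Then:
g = -9/49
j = 38/49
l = 9/7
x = 3/7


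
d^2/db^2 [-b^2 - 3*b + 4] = -2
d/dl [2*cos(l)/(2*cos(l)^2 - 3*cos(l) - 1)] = 2*(cos(2*l) + 2)*sin(l)/(3*cos(l) - cos(2*l))^2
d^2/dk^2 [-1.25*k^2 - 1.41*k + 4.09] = -2.50000000000000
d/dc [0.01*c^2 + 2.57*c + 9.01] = 0.02*c + 2.57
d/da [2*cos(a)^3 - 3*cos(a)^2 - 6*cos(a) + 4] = 6*(sin(a)^2 + cos(a))*sin(a)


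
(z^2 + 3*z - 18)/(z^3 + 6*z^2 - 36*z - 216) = (z - 3)/(z^2 - 36)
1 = 1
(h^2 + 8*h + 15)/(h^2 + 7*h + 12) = (h + 5)/(h + 4)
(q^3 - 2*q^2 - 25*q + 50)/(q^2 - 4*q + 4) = (q^2 - 25)/(q - 2)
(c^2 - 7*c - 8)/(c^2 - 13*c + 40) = (c + 1)/(c - 5)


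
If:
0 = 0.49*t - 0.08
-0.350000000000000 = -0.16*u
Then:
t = 0.16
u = 2.19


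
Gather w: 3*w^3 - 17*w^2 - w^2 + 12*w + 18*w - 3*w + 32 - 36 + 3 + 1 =3*w^3 - 18*w^2 + 27*w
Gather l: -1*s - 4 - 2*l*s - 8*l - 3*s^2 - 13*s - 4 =l*(-2*s - 8) - 3*s^2 - 14*s - 8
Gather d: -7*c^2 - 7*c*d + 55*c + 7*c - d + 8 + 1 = -7*c^2 + 62*c + d*(-7*c - 1) + 9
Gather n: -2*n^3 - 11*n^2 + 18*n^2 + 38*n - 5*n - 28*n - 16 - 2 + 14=-2*n^3 + 7*n^2 + 5*n - 4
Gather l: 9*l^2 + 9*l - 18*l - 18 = 9*l^2 - 9*l - 18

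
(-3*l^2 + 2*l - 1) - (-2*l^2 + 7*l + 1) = -l^2 - 5*l - 2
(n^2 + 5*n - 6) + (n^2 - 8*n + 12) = 2*n^2 - 3*n + 6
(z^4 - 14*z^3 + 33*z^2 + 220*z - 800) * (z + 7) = z^5 - 7*z^4 - 65*z^3 + 451*z^2 + 740*z - 5600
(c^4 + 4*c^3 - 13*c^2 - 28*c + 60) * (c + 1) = c^5 + 5*c^4 - 9*c^3 - 41*c^2 + 32*c + 60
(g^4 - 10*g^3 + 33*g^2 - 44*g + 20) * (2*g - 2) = 2*g^5 - 22*g^4 + 86*g^3 - 154*g^2 + 128*g - 40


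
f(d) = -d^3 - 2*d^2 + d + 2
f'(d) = -3*d^2 - 4*d + 1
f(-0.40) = 1.34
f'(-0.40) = 2.12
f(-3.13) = 9.94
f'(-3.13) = -15.87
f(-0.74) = 0.57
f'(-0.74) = 2.32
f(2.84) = -34.20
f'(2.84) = -34.56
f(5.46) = -214.93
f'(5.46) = -110.27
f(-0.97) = 0.06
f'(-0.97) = 2.06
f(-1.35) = -0.53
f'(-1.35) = 0.93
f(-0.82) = 0.39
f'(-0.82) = 2.26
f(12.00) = -2002.00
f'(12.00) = -479.00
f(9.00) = -880.00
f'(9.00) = -278.00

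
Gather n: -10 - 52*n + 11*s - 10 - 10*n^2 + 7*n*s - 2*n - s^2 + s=-10*n^2 + n*(7*s - 54) - s^2 + 12*s - 20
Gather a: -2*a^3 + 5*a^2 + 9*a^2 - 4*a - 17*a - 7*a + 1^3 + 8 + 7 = -2*a^3 + 14*a^2 - 28*a + 16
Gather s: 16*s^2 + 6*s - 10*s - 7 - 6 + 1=16*s^2 - 4*s - 12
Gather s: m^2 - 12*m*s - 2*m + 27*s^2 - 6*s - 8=m^2 - 2*m + 27*s^2 + s*(-12*m - 6) - 8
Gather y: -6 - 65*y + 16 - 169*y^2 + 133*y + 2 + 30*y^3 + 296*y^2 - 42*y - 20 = 30*y^3 + 127*y^2 + 26*y - 8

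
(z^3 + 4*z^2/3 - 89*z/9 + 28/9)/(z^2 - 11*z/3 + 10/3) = (9*z^3 + 12*z^2 - 89*z + 28)/(3*(3*z^2 - 11*z + 10))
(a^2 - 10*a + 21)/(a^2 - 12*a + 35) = (a - 3)/(a - 5)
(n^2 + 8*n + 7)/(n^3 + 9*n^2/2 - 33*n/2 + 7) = 2*(n + 1)/(2*n^2 - 5*n + 2)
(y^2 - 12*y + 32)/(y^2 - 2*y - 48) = (y - 4)/(y + 6)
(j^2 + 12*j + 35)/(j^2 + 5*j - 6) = (j^2 + 12*j + 35)/(j^2 + 5*j - 6)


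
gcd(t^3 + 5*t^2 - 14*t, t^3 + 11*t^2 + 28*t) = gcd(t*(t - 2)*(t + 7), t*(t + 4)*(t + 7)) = t^2 + 7*t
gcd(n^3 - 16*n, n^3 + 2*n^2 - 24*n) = n^2 - 4*n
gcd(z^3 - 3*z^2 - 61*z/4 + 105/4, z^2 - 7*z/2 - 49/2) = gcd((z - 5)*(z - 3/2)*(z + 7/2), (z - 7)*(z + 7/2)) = z + 7/2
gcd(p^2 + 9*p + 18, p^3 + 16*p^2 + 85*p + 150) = p + 6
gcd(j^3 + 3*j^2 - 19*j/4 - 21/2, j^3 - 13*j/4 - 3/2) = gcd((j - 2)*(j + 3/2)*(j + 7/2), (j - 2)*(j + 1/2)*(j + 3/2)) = j^2 - j/2 - 3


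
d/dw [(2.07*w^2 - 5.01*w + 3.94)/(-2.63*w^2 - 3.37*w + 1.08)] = (-20.1522*w^2 + 25.1956*w + 7.867)/(6.9169*w^4 + 17.7262*w^3 + 5.6761*w^2 - 7.2792*w + 1.1664)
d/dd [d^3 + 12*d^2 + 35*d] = 3*d^2 + 24*d + 35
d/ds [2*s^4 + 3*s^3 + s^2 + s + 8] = 8*s^3 + 9*s^2 + 2*s + 1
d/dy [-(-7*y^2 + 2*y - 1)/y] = 7 - 1/y^2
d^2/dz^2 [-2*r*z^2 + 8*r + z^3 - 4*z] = -4*r + 6*z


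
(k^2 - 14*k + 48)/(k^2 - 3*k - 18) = (k - 8)/(k + 3)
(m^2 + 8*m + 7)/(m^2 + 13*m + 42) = (m + 1)/(m + 6)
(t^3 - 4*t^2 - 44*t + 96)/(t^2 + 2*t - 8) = (t^2 - 2*t - 48)/(t + 4)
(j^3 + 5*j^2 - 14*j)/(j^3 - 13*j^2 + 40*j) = (j^2 + 5*j - 14)/(j^2 - 13*j + 40)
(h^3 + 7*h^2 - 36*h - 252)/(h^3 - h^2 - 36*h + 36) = (h + 7)/(h - 1)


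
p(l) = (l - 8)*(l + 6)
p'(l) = 2*l - 2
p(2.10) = -47.79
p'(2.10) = 2.20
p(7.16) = -11.05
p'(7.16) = 12.32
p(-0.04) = -47.92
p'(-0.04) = -2.08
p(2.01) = -47.98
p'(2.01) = 2.02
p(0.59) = -48.83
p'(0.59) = -0.82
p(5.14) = -31.86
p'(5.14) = 8.28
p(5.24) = -31.02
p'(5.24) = 8.48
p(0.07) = -48.14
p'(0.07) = -1.86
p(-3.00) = -33.00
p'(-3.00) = -8.00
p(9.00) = 15.00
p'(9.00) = 16.00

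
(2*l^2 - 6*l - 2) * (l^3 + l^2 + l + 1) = 2*l^5 - 4*l^4 - 6*l^3 - 6*l^2 - 8*l - 2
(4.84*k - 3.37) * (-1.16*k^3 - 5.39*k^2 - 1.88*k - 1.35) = -5.6144*k^4 - 22.1784*k^3 + 9.0651*k^2 - 0.1984*k + 4.5495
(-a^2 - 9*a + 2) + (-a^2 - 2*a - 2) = -2*a^2 - 11*a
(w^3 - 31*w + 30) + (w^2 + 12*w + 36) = w^3 + w^2 - 19*w + 66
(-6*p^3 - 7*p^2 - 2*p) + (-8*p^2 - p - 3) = -6*p^3 - 15*p^2 - 3*p - 3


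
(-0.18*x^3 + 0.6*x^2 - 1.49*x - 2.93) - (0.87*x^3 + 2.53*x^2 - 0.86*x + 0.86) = -1.05*x^3 - 1.93*x^2 - 0.63*x - 3.79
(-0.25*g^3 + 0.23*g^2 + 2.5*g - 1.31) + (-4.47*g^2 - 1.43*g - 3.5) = -0.25*g^3 - 4.24*g^2 + 1.07*g - 4.81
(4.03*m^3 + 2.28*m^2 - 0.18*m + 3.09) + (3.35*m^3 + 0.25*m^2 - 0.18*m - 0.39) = 7.38*m^3 + 2.53*m^2 - 0.36*m + 2.7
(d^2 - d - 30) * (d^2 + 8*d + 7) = d^4 + 7*d^3 - 31*d^2 - 247*d - 210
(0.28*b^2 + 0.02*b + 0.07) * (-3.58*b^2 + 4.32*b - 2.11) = -1.0024*b^4 + 1.138*b^3 - 0.755*b^2 + 0.2602*b - 0.1477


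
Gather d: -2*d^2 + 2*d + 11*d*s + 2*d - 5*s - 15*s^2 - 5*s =-2*d^2 + d*(11*s + 4) - 15*s^2 - 10*s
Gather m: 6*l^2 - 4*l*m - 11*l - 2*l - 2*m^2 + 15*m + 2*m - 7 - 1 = 6*l^2 - 13*l - 2*m^2 + m*(17 - 4*l) - 8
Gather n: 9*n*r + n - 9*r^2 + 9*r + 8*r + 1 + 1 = n*(9*r + 1) - 9*r^2 + 17*r + 2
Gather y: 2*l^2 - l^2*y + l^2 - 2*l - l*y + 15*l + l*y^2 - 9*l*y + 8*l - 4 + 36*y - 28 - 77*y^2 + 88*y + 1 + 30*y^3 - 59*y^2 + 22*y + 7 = 3*l^2 + 21*l + 30*y^3 + y^2*(l - 136) + y*(-l^2 - 10*l + 146) - 24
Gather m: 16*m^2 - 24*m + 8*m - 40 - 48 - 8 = 16*m^2 - 16*m - 96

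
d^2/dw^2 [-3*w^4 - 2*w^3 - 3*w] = 12*w*(-3*w - 1)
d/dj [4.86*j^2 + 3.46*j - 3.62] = 9.72*j + 3.46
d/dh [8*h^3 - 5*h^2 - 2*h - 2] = 24*h^2 - 10*h - 2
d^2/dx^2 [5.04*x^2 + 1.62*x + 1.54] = 10.0800000000000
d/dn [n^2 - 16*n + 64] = 2*n - 16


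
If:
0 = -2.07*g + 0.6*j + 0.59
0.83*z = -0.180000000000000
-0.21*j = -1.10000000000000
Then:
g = 1.80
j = 5.24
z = -0.22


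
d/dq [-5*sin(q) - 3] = -5*cos(q)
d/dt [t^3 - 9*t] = 3*t^2 - 9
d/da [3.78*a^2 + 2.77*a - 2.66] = 7.56*a + 2.77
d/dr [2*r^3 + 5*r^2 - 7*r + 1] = 6*r^2 + 10*r - 7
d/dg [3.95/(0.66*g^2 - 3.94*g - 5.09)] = (15.563 - 5.214*g)/(-0.66*g^2 + 3.94*g + 5.09)^2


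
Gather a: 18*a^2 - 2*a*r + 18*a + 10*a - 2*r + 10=18*a^2 + a*(28 - 2*r) - 2*r + 10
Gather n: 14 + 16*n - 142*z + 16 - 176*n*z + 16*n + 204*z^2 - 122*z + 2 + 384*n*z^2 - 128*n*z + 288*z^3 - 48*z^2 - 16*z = n*(384*z^2 - 304*z + 32) + 288*z^3 + 156*z^2 - 280*z + 32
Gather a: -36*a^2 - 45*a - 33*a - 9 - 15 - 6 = -36*a^2 - 78*a - 30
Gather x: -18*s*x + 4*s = -18*s*x + 4*s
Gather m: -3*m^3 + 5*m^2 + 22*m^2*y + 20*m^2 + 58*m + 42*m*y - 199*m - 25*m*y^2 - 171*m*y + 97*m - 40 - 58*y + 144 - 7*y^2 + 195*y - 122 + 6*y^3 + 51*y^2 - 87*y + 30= -3*m^3 + m^2*(22*y + 25) + m*(-25*y^2 - 129*y - 44) + 6*y^3 + 44*y^2 + 50*y + 12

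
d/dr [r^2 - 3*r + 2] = 2*r - 3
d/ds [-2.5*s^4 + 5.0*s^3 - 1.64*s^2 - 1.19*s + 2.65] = -10.0*s^3 + 15.0*s^2 - 3.28*s - 1.19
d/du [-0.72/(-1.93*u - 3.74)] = -1.3896/(1.93*u + 3.74)^2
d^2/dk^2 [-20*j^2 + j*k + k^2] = 2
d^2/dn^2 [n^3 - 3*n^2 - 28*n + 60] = 6*n - 6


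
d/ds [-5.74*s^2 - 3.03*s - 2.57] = -11.48*s - 3.03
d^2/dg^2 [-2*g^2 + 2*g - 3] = -4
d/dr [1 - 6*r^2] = -12*r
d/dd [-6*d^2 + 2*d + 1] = 2 - 12*d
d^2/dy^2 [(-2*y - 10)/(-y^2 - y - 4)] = 4*(-3*(y + 2)*(y^2 + y + 4) + (y + 5)*(2*y + 1)^2)/(y^2 + y + 4)^3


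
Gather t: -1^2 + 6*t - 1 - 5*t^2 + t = -5*t^2 + 7*t - 2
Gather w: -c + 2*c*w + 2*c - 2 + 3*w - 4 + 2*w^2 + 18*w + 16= c + 2*w^2 + w*(2*c + 21) + 10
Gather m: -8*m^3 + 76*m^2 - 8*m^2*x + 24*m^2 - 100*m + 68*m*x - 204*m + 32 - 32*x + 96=-8*m^3 + m^2*(100 - 8*x) + m*(68*x - 304) - 32*x + 128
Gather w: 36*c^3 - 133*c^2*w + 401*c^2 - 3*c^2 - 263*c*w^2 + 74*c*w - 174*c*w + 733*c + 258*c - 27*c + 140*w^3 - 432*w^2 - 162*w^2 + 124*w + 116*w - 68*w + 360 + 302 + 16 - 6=36*c^3 + 398*c^2 + 964*c + 140*w^3 + w^2*(-263*c - 594) + w*(-133*c^2 - 100*c + 172) + 672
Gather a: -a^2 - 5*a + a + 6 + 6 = -a^2 - 4*a + 12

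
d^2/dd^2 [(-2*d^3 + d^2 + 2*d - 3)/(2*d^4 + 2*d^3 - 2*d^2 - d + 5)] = 4*(-4*d^9 + 6*d^8 + 18*d^7 - 42*d^6 + 30*d^5 + 15*d^4 - 87*d^3 + 51*d^2 - 9*d + 1)/(8*d^12 + 24*d^11 - 52*d^9 + 36*d^8 + 156*d^7 - 38*d^6 - 186*d^5 + 144*d^4 + 209*d^3 - 135*d^2 - 75*d + 125)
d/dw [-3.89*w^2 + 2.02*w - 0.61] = 2.02 - 7.78*w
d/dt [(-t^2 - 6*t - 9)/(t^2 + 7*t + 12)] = -1/(t^2 + 8*t + 16)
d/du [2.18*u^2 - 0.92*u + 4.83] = 4.36*u - 0.92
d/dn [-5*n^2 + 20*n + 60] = 20 - 10*n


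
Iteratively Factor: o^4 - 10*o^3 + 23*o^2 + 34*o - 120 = (o - 3)*(o^3 - 7*o^2 + 2*o + 40) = (o - 4)*(o - 3)*(o^2 - 3*o - 10) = (o - 4)*(o - 3)*(o + 2)*(o - 5)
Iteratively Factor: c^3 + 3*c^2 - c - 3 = (c - 1)*(c^2 + 4*c + 3) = (c - 1)*(c + 3)*(c + 1)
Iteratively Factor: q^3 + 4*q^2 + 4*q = (q + 2)*(q^2 + 2*q) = (q + 2)^2*(q)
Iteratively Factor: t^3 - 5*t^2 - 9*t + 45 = (t + 3)*(t^2 - 8*t + 15) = (t - 3)*(t + 3)*(t - 5)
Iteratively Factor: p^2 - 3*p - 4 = (p - 4)*(p + 1)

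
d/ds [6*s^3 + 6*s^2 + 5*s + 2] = 18*s^2 + 12*s + 5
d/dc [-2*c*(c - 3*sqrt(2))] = -4*c + 6*sqrt(2)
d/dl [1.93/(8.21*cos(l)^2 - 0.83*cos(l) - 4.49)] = (31.6906*cos(l) - 1.6019)*sin(l)/(-8.21*cos(l)^2 + 0.83*cos(l) + 4.49)^2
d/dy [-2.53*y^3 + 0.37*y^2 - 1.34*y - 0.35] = -7.59*y^2 + 0.74*y - 1.34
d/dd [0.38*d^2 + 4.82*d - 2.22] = 0.76*d + 4.82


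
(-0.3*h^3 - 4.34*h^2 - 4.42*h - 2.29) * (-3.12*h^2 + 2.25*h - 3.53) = 0.936*h^5 + 12.8658*h^4 + 5.0844*h^3 + 12.52*h^2 + 10.4501*h + 8.0837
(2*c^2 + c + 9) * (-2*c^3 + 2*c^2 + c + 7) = -4*c^5 + 2*c^4 - 14*c^3 + 33*c^2 + 16*c + 63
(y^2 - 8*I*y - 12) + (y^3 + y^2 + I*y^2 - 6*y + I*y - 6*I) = y^3 + 2*y^2 + I*y^2 - 6*y - 7*I*y - 12 - 6*I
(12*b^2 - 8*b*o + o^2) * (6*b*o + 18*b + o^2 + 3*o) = 72*b^3*o + 216*b^3 - 36*b^2*o^2 - 108*b^2*o - 2*b*o^3 - 6*b*o^2 + o^4 + 3*o^3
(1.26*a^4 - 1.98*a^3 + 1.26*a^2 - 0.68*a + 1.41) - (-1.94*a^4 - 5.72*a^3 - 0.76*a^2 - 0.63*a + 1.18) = 3.2*a^4 + 3.74*a^3 + 2.02*a^2 - 0.05*a + 0.23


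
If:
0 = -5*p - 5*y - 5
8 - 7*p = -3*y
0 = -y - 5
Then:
No Solution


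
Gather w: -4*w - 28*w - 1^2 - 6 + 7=-32*w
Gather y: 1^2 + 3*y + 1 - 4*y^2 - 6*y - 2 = -4*y^2 - 3*y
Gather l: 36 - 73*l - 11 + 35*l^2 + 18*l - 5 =35*l^2 - 55*l + 20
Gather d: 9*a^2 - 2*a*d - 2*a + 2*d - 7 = 9*a^2 - 2*a + d*(2 - 2*a) - 7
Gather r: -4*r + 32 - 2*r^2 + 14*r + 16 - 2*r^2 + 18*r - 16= -4*r^2 + 28*r + 32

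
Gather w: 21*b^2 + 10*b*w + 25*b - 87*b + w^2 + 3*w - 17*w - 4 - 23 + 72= 21*b^2 - 62*b + w^2 + w*(10*b - 14) + 45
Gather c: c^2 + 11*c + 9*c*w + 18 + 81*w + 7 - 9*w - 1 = c^2 + c*(9*w + 11) + 72*w + 24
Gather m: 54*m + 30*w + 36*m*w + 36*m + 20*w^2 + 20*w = m*(36*w + 90) + 20*w^2 + 50*w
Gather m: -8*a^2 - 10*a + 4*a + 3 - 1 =-8*a^2 - 6*a + 2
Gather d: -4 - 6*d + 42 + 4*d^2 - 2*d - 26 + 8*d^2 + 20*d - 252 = 12*d^2 + 12*d - 240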